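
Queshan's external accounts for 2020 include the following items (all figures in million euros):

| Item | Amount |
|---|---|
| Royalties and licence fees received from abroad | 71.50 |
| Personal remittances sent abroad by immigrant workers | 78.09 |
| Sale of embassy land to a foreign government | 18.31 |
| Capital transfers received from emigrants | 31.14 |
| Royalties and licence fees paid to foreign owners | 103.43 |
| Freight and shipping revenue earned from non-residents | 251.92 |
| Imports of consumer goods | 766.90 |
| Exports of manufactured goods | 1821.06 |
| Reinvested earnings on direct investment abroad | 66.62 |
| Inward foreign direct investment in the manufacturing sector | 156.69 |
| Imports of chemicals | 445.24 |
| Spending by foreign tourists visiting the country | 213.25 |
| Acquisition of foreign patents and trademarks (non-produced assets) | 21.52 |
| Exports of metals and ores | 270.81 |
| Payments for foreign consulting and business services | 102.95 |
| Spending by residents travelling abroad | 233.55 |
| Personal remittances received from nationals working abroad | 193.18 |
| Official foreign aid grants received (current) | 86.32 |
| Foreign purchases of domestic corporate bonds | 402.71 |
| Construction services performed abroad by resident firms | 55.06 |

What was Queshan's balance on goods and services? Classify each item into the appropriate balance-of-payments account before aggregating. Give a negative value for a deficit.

1031.53

Goods: 270.81 + 1821.06 - 445.24 - 766.90 = 879.73
Services: 71.50 + 251.92 - 102.95 - 103.43 + 55.06 + 213.25 - 233.55 = 151.80
Trade balance = 879.73 + 151.80 = 1031.53
(Excluded from the trade balance — secondary income: personal remittances sent abroad by immigrant workers 78.09, personal remittances received from nationals working abroad 193.18, official foreign aid grants received (current) 86.32; capital account: sale of embassy land to a foreign government 18.31, capital transfers received from emigrants 31.14, acquisition of foreign patents and trademarks (non-produced assets) 21.52; primary income: reinvested earnings on direct investment abroad 66.62; financial account: inward foreign direct investment in the manufacturing sector 156.69, foreign purchases of domestic corporate bonds 402.71.)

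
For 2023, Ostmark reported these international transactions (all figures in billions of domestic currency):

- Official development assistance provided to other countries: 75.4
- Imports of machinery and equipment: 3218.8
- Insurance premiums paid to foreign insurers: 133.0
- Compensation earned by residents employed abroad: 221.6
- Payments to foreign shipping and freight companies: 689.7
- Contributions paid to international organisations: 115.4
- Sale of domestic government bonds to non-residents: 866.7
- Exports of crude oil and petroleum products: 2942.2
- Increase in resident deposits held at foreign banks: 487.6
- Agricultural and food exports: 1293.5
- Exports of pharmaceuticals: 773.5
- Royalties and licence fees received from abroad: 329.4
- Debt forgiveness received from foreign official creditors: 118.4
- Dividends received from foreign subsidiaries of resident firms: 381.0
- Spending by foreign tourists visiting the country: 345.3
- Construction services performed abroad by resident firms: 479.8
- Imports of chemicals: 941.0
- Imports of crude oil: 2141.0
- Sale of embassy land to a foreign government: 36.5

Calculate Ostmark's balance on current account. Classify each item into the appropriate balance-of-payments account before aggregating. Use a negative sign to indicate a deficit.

-548.0

Goods: 2942.2 - 2141.0 + 773.5 - 3218.8 + 1293.5 - 941.0 = -1291.6
Services: 345.3 - 133.0 - 689.7 + 329.4 + 479.8 = 331.8
Primary income: 381.0 + 221.6 = 602.6
Secondary income: -75.4 - 115.4 = -190.8
Current account = (-1291.6) + 331.8 + 602.6 + (-190.8) = -548.0
(Excluded from the current account — financial account: sale of domestic government bonds to non-residents 866.7, increase in resident deposits held at foreign banks 487.6; capital account: debt forgiveness received from foreign official creditors 118.4, sale of embassy land to a foreign government 36.5.)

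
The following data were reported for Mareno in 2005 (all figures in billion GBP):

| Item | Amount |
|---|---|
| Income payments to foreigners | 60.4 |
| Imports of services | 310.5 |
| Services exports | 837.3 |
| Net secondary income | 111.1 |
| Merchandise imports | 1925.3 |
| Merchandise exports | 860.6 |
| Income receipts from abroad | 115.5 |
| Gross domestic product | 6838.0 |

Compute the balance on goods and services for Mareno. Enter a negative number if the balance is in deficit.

-537.9

Goods balance = 860.6 - 1925.3 = -1064.7
Services balance = 837.3 - 310.5 = 526.8
Trade balance (goods + services) = -1064.7 + 526.8 = -537.9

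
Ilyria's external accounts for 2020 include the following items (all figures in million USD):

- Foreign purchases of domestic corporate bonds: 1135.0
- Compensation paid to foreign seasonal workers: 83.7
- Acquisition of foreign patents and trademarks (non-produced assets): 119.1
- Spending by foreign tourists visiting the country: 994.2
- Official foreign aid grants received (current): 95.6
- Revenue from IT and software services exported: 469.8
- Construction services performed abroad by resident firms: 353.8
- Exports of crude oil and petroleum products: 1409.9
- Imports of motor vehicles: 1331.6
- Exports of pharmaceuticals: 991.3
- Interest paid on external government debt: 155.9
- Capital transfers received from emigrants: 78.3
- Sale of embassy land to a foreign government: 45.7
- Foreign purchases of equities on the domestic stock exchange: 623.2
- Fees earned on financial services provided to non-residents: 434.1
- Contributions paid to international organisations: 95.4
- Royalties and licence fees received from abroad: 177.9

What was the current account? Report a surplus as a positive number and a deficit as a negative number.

3260.0

Goods: 1409.9 + 991.3 - 1331.6 = 1069.6
Services: 469.8 + 434.1 + 353.8 + 177.9 + 994.2 = 2429.8
Primary income: -83.7 - 155.9 = -239.6
Secondary income: 95.6 - 95.4 = 0.2
Current account = 1069.6 + 2429.8 + (-239.6) + 0.2 = 3260.0
(Excluded from the current account — financial account: foreign purchases of domestic corporate bonds 1135.0, foreign purchases of equities on the domestic stock exchange 623.2; capital account: acquisition of foreign patents and trademarks (non-produced assets) 119.1, capital transfers received from emigrants 78.3, sale of embassy land to a foreign government 45.7.)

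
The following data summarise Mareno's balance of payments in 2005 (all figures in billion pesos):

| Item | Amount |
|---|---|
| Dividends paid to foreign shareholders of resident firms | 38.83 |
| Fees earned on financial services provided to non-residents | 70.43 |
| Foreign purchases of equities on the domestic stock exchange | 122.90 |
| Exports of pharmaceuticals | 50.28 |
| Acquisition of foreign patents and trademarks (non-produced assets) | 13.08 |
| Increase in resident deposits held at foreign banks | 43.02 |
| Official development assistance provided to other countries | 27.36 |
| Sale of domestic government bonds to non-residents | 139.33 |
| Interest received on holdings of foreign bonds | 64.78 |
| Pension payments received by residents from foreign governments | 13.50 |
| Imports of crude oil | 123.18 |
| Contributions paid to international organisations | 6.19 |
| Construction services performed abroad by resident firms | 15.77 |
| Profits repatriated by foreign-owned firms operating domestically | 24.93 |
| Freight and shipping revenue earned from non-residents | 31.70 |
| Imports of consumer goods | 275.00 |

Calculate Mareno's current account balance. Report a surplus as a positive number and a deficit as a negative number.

-249.03

Goods: -275.00 - 123.18 + 50.28 = -347.90
Services: 70.43 + 15.77 + 31.70 = 117.90
Primary income: -38.83 + 64.78 - 24.93 = 1.02
Secondary income: 13.50 - 6.19 - 27.36 = -20.05
Current account = (-347.90) + 117.90 + 1.02 + (-20.05) = -249.03
(Excluded from the current account — financial account: foreign purchases of equities on the domestic stock exchange 122.90, increase in resident deposits held at foreign banks 43.02, sale of domestic government bonds to non-residents 139.33; capital account: acquisition of foreign patents and trademarks (non-produced assets) 13.08.)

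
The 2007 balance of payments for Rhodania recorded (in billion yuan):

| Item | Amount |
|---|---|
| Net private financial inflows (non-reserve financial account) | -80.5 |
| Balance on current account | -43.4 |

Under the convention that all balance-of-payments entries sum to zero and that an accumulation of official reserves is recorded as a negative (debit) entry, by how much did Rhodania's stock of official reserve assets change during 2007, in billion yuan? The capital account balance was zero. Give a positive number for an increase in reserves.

-123.9

Official reserve transactions balance = -((-43.4) + (-80.5)) = 123.9
An accumulation of reserves is recorded as a debit (negative entry), so the change in the stock of reserves is the negative of that balance.
Change in official reserves = -(123.9) = -123.9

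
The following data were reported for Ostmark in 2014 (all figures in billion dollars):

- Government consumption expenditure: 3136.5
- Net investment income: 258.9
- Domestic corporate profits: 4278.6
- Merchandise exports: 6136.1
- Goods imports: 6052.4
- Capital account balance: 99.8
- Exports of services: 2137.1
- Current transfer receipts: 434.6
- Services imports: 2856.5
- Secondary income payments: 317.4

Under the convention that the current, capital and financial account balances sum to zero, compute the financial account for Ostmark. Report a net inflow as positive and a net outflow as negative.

Goods balance = 6136.1 - 6052.4 = 83.7
Services balance = 2137.1 - 2856.5 = -719.4
Trade balance (goods + services) = 83.7 + (-719.4) = -635.7
Net primary income = 258.9
Net secondary income = 434.6 - 317.4 = 117.2
Current account = -635.7 + 258.9 + 117.2 = -259.6
Financial account = -(-259.6 + 99.8) = 159.8

159.8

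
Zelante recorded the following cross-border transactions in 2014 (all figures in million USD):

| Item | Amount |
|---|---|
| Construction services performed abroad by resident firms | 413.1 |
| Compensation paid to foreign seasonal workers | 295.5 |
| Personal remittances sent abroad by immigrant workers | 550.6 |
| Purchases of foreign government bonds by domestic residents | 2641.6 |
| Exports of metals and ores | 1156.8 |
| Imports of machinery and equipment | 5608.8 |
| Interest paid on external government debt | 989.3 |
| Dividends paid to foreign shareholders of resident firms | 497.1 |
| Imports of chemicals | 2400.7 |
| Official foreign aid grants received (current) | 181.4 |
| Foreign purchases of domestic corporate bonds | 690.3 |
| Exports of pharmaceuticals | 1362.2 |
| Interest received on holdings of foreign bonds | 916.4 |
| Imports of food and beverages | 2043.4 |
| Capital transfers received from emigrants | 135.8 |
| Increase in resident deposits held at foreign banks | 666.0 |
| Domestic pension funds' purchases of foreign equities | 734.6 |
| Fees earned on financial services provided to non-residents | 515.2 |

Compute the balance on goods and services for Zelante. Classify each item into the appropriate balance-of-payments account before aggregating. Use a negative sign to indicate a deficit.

-6605.6

Goods: -2043.4 + 1156.8 - 5608.8 - 2400.7 + 1362.2 = -7533.9
Services: 413.1 + 515.2 = 928.3
Trade balance = -7533.9 + 928.3 = -6605.6
(Excluded from the trade balance — primary income: compensation paid to foreign seasonal workers 295.5, interest paid on external government debt 989.3, dividends paid to foreign shareholders of resident firms 497.1, interest received on holdings of foreign bonds 916.4; secondary income: personal remittances sent abroad by immigrant workers 550.6, official foreign aid grants received (current) 181.4; financial account: purchases of foreign government bonds by domestic residents 2641.6, foreign purchases of domestic corporate bonds 690.3, increase in resident deposits held at foreign banks 666.0, domestic pension funds' purchases of foreign equities 734.6; capital account: capital transfers received from emigrants 135.8.)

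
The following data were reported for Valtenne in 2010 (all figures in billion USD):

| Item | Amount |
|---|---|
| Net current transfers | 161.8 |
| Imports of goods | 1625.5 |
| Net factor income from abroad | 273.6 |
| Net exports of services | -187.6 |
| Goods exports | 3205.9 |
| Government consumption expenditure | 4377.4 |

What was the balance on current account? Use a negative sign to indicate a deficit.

1828.2

Goods balance = 3205.9 - 1625.5 = 1580.4
Services balance = -187.6
Trade balance (goods + services) = 1580.4 + (-187.6) = 1392.8
Net primary income = 273.6
Net secondary income = 161.8
Current account = 1392.8 + 273.6 + 161.8 = 1828.2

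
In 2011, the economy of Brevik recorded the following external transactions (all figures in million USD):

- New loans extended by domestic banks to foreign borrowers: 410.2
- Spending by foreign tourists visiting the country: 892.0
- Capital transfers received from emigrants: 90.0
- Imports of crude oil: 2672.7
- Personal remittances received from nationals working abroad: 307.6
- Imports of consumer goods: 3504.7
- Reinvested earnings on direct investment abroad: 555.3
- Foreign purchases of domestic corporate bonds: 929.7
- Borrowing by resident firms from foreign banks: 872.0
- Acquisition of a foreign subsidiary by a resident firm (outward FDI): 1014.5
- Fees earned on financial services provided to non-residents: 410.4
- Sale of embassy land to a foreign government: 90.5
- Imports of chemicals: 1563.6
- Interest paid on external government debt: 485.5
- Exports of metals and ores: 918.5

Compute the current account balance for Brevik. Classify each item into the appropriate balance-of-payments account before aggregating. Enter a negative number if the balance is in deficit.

-5142.7

Goods: -3504.7 - 2672.7 + 918.5 - 1563.6 = -6822.5
Services: 410.4 + 892.0 = 1302.4
Primary income: 555.3 - 485.5 = 69.8
Secondary income: 307.6
Current account = (-6822.5) + 1302.4 + 69.8 + 307.6 = -5142.7
(Excluded from the current account — financial account: new loans extended by domestic banks to foreign borrowers 410.2, foreign purchases of domestic corporate bonds 929.7, borrowing by resident firms from foreign banks 872.0, acquisition of a foreign subsidiary by a resident firm (outward FDI) 1014.5; capital account: capital transfers received from emigrants 90.0, sale of embassy land to a foreign government 90.5.)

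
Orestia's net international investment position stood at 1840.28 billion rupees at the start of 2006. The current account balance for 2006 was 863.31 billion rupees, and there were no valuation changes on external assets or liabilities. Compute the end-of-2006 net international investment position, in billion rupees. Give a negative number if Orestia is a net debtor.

2703.59

With no valuation effects, change in NIIP = current account = 863.31
End-of-year NIIP = 1840.28 + 863.31 = 2703.59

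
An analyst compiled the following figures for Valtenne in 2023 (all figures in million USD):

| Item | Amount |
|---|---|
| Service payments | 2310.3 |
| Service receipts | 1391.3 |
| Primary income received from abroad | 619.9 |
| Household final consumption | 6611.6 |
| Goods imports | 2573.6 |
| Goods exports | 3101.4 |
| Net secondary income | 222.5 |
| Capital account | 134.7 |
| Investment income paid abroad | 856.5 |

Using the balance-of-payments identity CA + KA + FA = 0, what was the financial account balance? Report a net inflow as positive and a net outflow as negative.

Goods balance = 3101.4 - 2573.6 = 527.8
Services balance = 1391.3 - 2310.3 = -919.0
Trade balance (goods + services) = 527.8 + (-919.0) = -391.2
Net primary income = 619.9 - 856.5 = -236.6
Net secondary income = 222.5
Current account = -391.2 + (-236.6) + 222.5 = -405.3
Financial account = -(-405.3 + 134.7) = 270.6

270.6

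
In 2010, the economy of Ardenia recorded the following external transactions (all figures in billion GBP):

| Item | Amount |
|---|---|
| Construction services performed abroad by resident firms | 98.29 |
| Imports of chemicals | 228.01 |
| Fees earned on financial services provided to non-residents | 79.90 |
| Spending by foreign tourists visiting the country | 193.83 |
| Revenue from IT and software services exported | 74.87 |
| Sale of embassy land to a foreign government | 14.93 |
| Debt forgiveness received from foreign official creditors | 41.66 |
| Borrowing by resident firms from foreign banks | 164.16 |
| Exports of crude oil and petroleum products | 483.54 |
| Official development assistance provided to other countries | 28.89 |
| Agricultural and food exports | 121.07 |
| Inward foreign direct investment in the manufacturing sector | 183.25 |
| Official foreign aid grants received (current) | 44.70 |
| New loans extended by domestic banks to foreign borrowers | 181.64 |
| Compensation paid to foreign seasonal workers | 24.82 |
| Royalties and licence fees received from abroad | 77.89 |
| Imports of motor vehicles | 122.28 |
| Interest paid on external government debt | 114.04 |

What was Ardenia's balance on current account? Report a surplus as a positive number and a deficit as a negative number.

656.05

Goods: 483.54 - 228.01 + 121.07 - 122.28 = 254.32
Services: 79.90 + 74.87 + 98.29 + 77.89 + 193.83 = 524.78
Primary income: -114.04 - 24.82 = -138.86
Secondary income: 44.70 - 28.89 = 15.81
Current account = 254.32 + 524.78 + (-138.86) + 15.81 = 656.05
(Excluded from the current account — capital account: sale of embassy land to a foreign government 14.93, debt forgiveness received from foreign official creditors 41.66; financial account: borrowing by resident firms from foreign banks 164.16, inward foreign direct investment in the manufacturing sector 183.25, new loans extended by domestic banks to foreign borrowers 181.64.)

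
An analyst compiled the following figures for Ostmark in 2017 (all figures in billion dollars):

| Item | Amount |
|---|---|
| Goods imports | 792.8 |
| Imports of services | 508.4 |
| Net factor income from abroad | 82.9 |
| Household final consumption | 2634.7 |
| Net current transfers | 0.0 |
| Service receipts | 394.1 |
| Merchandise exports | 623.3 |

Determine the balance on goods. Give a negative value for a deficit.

-169.5

Goods balance = 623.3 - 792.8 = -169.5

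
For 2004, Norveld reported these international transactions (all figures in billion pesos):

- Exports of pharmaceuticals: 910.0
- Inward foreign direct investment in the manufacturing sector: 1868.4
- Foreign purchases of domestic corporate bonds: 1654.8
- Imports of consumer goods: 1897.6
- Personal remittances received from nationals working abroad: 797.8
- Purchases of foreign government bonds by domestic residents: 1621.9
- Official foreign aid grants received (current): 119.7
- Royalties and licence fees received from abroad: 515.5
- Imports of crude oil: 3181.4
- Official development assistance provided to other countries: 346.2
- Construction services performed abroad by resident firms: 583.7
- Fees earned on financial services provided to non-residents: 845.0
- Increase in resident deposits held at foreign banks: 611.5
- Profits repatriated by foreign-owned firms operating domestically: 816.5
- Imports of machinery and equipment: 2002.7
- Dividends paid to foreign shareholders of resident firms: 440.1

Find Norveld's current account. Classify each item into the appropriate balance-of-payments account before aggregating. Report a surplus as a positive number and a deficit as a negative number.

-4912.8

Goods: -1897.6 + 910.0 - 3181.4 - 2002.7 = -6171.7
Services: 845.0 + 515.5 + 583.7 = 1944.2
Primary income: -816.5 - 440.1 = -1256.6
Secondary income: 119.7 - 346.2 + 797.8 = 571.3
Current account = (-6171.7) + 1944.2 + (-1256.6) + 571.3 = -4912.8
(Excluded from the current account — financial account: inward foreign direct investment in the manufacturing sector 1868.4, foreign purchases of domestic corporate bonds 1654.8, purchases of foreign government bonds by domestic residents 1621.9, increase in resident deposits held at foreign banks 611.5.)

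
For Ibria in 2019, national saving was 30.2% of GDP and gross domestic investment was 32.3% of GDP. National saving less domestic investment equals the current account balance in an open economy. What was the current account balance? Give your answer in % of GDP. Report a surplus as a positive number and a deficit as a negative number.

S - I = CA (net lending to the rest of the world).
CA = S - I = 30.2 - 32.3 = -2.1

-2.1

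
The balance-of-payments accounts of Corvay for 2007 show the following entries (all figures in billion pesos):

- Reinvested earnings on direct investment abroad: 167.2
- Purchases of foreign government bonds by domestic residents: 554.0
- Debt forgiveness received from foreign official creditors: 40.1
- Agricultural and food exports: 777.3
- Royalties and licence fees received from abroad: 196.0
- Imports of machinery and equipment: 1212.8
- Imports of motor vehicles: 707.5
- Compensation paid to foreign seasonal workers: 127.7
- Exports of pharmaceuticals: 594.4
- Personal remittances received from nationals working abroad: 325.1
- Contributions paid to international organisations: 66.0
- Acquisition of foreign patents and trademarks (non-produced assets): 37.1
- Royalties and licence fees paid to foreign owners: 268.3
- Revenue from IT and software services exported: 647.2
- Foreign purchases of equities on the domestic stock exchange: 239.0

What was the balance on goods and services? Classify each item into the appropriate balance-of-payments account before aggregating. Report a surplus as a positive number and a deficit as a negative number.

Goods: -707.5 - 1212.8 + 594.4 + 777.3 = -548.6
Services: 196.0 + 647.2 - 268.3 = 574.9
Trade balance = -548.6 + 574.9 = 26.3
(Excluded from the trade balance — primary income: reinvested earnings on direct investment abroad 167.2, compensation paid to foreign seasonal workers 127.7; financial account: purchases of foreign government bonds by domestic residents 554.0, foreign purchases of equities on the domestic stock exchange 239.0; capital account: debt forgiveness received from foreign official creditors 40.1, acquisition of foreign patents and trademarks (non-produced assets) 37.1; secondary income: personal remittances received from nationals working abroad 325.1, contributions paid to international organisations 66.0.)

26.3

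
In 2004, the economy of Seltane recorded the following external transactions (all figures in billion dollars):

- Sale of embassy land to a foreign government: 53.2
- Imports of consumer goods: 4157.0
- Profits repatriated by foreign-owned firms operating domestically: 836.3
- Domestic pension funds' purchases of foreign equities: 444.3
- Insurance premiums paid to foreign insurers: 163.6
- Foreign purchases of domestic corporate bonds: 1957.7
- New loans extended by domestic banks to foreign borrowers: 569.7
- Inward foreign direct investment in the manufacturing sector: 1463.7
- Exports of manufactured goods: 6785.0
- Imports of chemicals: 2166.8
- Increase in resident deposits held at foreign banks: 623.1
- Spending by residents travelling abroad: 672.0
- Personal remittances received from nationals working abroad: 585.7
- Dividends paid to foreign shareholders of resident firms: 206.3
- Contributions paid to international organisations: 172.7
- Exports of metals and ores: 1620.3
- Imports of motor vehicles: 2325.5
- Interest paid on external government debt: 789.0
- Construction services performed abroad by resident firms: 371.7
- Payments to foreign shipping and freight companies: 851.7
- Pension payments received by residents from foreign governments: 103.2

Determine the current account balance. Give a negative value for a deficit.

Goods: -2166.8 + 6785.0 - 4157.0 + 1620.3 - 2325.5 = -244.0
Services: -163.6 - 851.7 + 371.7 - 672.0 = -1315.6
Primary income: -789.0 - 206.3 - 836.3 = -1831.6
Secondary income: 103.2 - 172.7 + 585.7 = 516.2
Current account = (-244.0) + (-1315.6) + (-1831.6) + 516.2 = -2875.0
(Excluded from the current account — capital account: sale of embassy land to a foreign government 53.2; financial account: domestic pension funds' purchases of foreign equities 444.3, foreign purchases of domestic corporate bonds 1957.7, new loans extended by domestic banks to foreign borrowers 569.7, inward foreign direct investment in the manufacturing sector 1463.7, increase in resident deposits held at foreign banks 623.1.)

-2875.0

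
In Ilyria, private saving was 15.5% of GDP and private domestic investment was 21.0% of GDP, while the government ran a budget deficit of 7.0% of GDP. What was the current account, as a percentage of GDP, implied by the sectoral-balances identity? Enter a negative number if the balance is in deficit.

By the sectoral-balances identity, CA = (S_private - I) + (T - G).
Private balance = 15.5 - 21.0 = -5.5
Government balance (T - G) = -7.0
CA = -5.5 + (-7.0) = -12.5

-12.5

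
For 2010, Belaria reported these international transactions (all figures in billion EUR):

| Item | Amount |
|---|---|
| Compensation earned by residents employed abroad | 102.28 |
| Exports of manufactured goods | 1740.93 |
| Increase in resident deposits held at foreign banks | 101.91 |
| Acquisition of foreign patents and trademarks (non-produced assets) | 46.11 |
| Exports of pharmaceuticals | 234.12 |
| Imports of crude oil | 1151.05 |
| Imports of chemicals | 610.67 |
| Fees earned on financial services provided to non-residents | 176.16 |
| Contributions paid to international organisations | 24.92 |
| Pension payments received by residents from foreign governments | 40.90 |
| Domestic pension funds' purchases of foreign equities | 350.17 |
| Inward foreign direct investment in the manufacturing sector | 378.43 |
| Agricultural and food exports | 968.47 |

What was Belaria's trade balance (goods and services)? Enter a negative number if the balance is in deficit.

1357.96

Goods: 1740.93 + 234.12 - 610.67 + 968.47 - 1151.05 = 1181.80
Services: 176.16
Trade balance = 1181.80 + 176.16 = 1357.96
(Excluded from the trade balance — primary income: compensation earned by residents employed abroad 102.28; financial account: increase in resident deposits held at foreign banks 101.91, domestic pension funds' purchases of foreign equities 350.17, inward foreign direct investment in the manufacturing sector 378.43; capital account: acquisition of foreign patents and trademarks (non-produced assets) 46.11; secondary income: contributions paid to international organisations 24.92, pension payments received by residents from foreign governments 40.90.)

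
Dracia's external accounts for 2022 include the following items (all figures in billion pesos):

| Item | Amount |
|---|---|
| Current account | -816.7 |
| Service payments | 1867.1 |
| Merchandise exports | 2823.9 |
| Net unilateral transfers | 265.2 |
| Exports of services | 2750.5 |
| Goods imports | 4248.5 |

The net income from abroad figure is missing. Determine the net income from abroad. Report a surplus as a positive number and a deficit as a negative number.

Current account = goods balance + services balance + net primary income + net secondary income
Sum of the known components = -276.0
Net income from abroad = CA - (known components) = -816.7 - (-276.0) = -540.7

-540.7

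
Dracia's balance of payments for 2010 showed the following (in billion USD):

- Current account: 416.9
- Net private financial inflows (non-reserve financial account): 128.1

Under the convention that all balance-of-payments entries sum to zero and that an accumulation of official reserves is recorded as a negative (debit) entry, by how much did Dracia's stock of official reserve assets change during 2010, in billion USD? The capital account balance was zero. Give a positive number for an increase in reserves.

545.0

Official reserve transactions balance = -(416.9 + 128.1) = -545.0
An accumulation of reserves is recorded as a debit (negative entry), so the change in the stock of reserves is the negative of that balance.
Change in official reserves = -(-545.0) = 545.0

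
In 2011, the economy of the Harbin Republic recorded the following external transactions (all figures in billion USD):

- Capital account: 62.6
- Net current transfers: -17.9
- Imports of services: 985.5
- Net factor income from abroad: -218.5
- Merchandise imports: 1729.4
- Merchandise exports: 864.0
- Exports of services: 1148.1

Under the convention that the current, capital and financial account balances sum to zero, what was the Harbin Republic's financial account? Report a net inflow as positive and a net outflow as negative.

Goods balance = 864.0 - 1729.4 = -865.4
Services balance = 1148.1 - 985.5 = 162.6
Trade balance (goods + services) = -865.4 + 162.6 = -702.8
Net primary income = -218.5
Net secondary income = -17.9
Current account = -702.8 + (-218.5) + (-17.9) = -939.2
Financial account = -(-939.2 + 62.6) = 876.6

876.6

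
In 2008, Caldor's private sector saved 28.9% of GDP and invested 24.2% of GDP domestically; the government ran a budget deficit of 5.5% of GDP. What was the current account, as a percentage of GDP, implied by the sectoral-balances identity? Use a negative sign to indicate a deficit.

-0.8

By the sectoral-balances identity, CA = (S_private - I) + (T - G).
Private balance = 28.9 - 24.2 = 4.7
Government balance (T - G) = -5.5
CA = 4.7 + (-5.5) = -0.8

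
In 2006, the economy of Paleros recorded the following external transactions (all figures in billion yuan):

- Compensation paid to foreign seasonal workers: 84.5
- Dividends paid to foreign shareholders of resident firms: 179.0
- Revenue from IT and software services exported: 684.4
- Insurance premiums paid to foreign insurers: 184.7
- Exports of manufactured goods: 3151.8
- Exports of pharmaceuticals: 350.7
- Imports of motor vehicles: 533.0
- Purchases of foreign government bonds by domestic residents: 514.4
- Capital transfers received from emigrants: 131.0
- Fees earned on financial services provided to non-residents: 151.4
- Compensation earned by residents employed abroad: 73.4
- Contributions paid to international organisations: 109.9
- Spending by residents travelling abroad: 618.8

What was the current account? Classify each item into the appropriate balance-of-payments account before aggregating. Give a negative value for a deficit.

Goods: -533.0 + 3151.8 + 350.7 = 2969.5
Services: -618.8 + 684.4 - 184.7 + 151.4 = 32.3
Primary income: -179.0 - 84.5 + 73.4 = -190.1
Secondary income: -109.9
Current account = 2969.5 + 32.3 + (-190.1) + (-109.9) = 2701.8
(Excluded from the current account — financial account: purchases of foreign government bonds by domestic residents 514.4; capital account: capital transfers received from emigrants 131.0.)

2701.8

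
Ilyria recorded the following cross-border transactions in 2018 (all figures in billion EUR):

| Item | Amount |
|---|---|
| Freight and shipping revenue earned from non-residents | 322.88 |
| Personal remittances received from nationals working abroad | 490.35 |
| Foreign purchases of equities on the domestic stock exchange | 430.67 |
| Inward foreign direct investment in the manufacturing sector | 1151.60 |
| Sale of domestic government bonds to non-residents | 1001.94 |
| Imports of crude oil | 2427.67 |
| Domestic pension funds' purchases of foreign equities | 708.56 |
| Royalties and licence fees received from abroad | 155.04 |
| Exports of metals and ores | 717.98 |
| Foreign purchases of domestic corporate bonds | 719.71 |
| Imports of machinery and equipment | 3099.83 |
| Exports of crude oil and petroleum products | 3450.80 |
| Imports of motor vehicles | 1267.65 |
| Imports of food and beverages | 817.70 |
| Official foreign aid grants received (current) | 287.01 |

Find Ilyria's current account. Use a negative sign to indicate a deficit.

Goods: 717.98 - 2427.67 - 817.70 + 3450.80 - 3099.83 - 1267.65 = -3444.07
Services: 322.88 + 155.04 = 477.92
Secondary income: 287.01 + 490.35 = 777.36
Current account = (-3444.07) + 477.92 + 777.36 = -2188.79
(Excluded from the current account — financial account: foreign purchases of equities on the domestic stock exchange 430.67, inward foreign direct investment in the manufacturing sector 1151.60, sale of domestic government bonds to non-residents 1001.94, domestic pension funds' purchases of foreign equities 708.56, foreign purchases of domestic corporate bonds 719.71.)

-2188.79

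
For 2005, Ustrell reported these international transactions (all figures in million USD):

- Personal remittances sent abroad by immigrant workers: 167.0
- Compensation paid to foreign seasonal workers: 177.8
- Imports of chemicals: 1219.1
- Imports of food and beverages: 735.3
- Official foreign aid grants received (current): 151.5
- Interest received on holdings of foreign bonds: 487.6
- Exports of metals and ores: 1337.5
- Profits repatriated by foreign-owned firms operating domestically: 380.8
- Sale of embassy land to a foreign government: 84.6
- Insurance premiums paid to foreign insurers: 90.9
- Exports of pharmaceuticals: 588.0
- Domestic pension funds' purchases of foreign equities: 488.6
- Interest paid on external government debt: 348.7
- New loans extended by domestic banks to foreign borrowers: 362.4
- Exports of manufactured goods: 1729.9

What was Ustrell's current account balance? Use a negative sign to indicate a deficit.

1174.9

Goods: 1337.5 - 735.3 - 1219.1 + 588.0 + 1729.9 = 1701.0
Services: -90.9
Primary income: -348.7 + 487.6 - 177.8 - 380.8 = -419.7
Secondary income: -167.0 + 151.5 = -15.5
Current account = 1701.0 + (-90.9) + (-419.7) + (-15.5) = 1174.9
(Excluded from the current account — capital account: sale of embassy land to a foreign government 84.6; financial account: domestic pension funds' purchases of foreign equities 488.6, new loans extended by domestic banks to foreign borrowers 362.4.)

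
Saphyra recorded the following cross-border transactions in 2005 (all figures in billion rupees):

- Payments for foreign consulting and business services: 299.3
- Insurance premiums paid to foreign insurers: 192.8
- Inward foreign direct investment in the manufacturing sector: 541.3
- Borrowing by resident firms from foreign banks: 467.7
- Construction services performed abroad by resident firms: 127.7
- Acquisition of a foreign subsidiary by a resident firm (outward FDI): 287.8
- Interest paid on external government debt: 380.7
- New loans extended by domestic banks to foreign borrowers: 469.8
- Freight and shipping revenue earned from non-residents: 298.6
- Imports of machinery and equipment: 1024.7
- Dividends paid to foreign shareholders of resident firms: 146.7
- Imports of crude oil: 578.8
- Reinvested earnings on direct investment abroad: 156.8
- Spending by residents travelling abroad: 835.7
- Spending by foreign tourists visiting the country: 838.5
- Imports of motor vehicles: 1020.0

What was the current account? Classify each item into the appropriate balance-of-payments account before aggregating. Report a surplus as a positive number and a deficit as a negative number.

-3057.1

Goods: -1024.7 - 578.8 - 1020.0 = -2623.5
Services: -192.8 + 127.7 + 298.6 - 835.7 + 838.5 - 299.3 = -63.0
Primary income: 156.8 - 380.7 - 146.7 = -370.6
Current account = (-2623.5) + (-63.0) + (-370.6) = -3057.1
(Excluded from the current account — financial account: inward foreign direct investment in the manufacturing sector 541.3, borrowing by resident firms from foreign banks 467.7, acquisition of a foreign subsidiary by a resident firm (outward FDI) 287.8, new loans extended by domestic banks to foreign borrowers 469.8.)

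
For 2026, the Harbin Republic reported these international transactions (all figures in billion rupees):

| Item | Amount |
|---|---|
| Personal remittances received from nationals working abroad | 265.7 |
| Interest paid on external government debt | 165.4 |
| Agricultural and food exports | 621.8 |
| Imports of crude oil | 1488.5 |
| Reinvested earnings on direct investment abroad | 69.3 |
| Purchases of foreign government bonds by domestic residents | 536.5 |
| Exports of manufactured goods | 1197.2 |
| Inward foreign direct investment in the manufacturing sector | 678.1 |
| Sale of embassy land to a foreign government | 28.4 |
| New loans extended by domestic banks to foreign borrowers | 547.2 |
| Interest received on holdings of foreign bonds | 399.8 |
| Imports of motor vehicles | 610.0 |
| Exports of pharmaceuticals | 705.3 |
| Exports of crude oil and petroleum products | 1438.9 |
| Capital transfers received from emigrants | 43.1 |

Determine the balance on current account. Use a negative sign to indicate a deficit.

Goods: -1488.5 - 610.0 + 705.3 + 1438.9 + 621.8 + 1197.2 = 1864.7
Primary income: -165.4 + 399.8 + 69.3 = 303.7
Secondary income: 265.7
Current account = 1864.7 + 303.7 + 265.7 = 2434.1
(Excluded from the current account — financial account: purchases of foreign government bonds by domestic residents 536.5, inward foreign direct investment in the manufacturing sector 678.1, new loans extended by domestic banks to foreign borrowers 547.2; capital account: sale of embassy land to a foreign government 28.4, capital transfers received from emigrants 43.1.)

2434.1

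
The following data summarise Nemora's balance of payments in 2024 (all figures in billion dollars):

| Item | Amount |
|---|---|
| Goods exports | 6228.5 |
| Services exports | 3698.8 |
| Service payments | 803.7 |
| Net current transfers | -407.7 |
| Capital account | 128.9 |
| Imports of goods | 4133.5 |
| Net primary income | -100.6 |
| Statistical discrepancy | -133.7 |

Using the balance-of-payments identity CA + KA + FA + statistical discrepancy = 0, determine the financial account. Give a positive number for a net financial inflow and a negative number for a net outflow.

Goods balance = 6228.5 - 4133.5 = 2095.0
Services balance = 3698.8 - 803.7 = 2895.1
Trade balance (goods + services) = 2095.0 + 2895.1 = 4990.1
Net primary income = -100.6
Net secondary income = -407.7
Current account = 4990.1 + (-100.6) + (-407.7) = 4481.8
Financial account = -(4481.8 + 128.9 + (-133.7)) = -4477.0

-4477.0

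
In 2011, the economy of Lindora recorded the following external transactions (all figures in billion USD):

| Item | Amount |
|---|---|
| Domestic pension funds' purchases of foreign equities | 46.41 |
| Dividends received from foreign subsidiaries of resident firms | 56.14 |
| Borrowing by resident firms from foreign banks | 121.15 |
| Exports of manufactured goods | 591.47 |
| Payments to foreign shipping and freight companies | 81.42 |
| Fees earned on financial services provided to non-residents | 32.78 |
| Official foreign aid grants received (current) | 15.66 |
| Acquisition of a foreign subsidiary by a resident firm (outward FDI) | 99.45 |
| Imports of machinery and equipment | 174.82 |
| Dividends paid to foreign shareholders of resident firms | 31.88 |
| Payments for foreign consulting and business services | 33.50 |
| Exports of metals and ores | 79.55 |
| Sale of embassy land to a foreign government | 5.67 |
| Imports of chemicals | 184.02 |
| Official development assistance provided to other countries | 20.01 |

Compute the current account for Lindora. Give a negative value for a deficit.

249.95

Goods: -174.82 + 79.55 - 184.02 + 591.47 = 312.18
Services: -81.42 - 33.50 + 32.78 = -82.14
Primary income: -31.88 + 56.14 = 24.26
Secondary income: 15.66 - 20.01 = -4.35
Current account = 312.18 + (-82.14) + 24.26 + (-4.35) = 249.95
(Excluded from the current account — financial account: domestic pension funds' purchases of foreign equities 46.41, borrowing by resident firms from foreign banks 121.15, acquisition of a foreign subsidiary by a resident firm (outward FDI) 99.45; capital account: sale of embassy land to a foreign government 5.67.)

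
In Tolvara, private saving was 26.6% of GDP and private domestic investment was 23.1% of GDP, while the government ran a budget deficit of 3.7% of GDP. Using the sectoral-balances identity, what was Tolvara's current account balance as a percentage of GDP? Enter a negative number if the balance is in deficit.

-0.2

By the sectoral-balances identity, CA = (S_private - I) + (T - G).
Private balance = 26.6 - 23.1 = 3.5
Government balance (T - G) = -3.7
CA = 3.5 + (-3.7) = -0.2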